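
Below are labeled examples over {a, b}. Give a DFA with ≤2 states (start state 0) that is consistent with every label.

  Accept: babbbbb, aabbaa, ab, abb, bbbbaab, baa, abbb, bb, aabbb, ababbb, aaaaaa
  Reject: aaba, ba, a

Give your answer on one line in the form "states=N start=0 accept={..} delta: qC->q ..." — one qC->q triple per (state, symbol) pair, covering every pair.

states=2 start=0 accept={0} delta: 0a->1 0b->0 1a->0 1b->0

State merging on the prefix tree: take the shortest (then alphabetical) example prefix whose next move is undefined and point that move at state 0, else 1, else 2, ...; a target is out if some Accept/Reject pair would then sit in one state with the same input left (inseparable). If every existing state is out, open a new one.
a: 0a undefined. 0a->0: no, aaaaaa/a meet in 0. Open state 1: 0a->1.
b: 0b undefined. 0b->0: ok.
aa: 1a undefined. 1a->0: ok.
ab: 1b undefined. 1b->0: ok.
All examples now run through 2 states with every (state, symbol) defined. Accept strings end in {0}, Reject strings end in {1}; accept={0}.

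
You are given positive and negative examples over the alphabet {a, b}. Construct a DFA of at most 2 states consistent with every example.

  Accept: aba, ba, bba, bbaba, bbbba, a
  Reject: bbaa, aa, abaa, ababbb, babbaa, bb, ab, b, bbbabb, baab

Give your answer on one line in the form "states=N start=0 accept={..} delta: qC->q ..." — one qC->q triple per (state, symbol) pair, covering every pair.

Fold the examples into a partial DFA from state 0: repeatedly fix the first undefined (state, symbol) met by the shortest-then-alphabetical prefix, trying targets in increasing order and rejecting any under which an Accept and a Reject string meet in one state with the same remainder; add a state when all current targets are rejected. Accepting states are where Accept strings end.
a: 0a undefined. 0a->0: no, a/aa meet in 0. Open state 1: 0a->1.
b: 0b undefined. 0b->0: ok.
aa: 1a undefined. 1a->0: ok.
ab: 1b undefined. 1b->0: ok.
All examples now run through 2 states with every (state, symbol) defined. Accept strings end in {1}, Reject strings end in {0}; accept={1}.

states=2 start=0 accept={1} delta: 0a->1 0b->0 1a->0 1b->0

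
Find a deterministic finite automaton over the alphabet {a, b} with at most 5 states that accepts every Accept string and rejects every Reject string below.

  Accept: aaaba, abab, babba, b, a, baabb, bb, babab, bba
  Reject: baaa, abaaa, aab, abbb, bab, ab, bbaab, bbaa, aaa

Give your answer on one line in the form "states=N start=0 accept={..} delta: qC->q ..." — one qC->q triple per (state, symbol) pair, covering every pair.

states=5 start=0 accept={0,1,4} delta: 0a->1 0b->0 1a->2 1b->3 2a->2 2b->3 3a->0 3b->4 4a->0 4b->2

State merging on the prefix tree: take the shortest (then alphabetical) example prefix whose next move is undefined and point that move at state 0, else 1, else 2, ...; a target is out if some Accept/Reject pair would then sit in one state with the same input left (inseparable). If every existing state is out, open a new one.
a: 0a undefined. 0a->0: no, abab/bab meet in 0 with "bab" left. Open state 1: 0a->1.
b: 0b undefined. 0b->0: ok.
aa: 1a undefined. 1a->0: no, b/aab meet in 0. 1a->1: no, a/baaa meet in 1. Open state 2: 1a->2.
ab: 1b undefined. 1b->0: no, abab/abbb meet in 0. 1b->1: no, abab/aab meet in 2 with "b" left. 1b->2: no, baabb/abbb meet in 2 with "bb" left. Open state 3: 1b->3.
aaa: 2a undefined. 2a->0: no, b/baaa meet in 0. 2a->1: no, a/baaa meet in 1. 2a->2: ok.
aab: 2b undefined. 2b->0: no, b/aab meet in 0. 2b->1: no, aaaba/baaa meet in 2. 2b->2: no, aaaba/baaa meet in 2. 2b->3: ok.
aba: 3a undefined. 3a->0: ok.
abb: 3b undefined. 3b->0: no, aaaba/abbb meet in 0. 3b->1: no, babba/baaa meet in 2. 3b->2: no, babba/baaa meet in 2. 3b->3: no, baabb/aab meet in 3. Open state 4: 3b->4.
abbb: 4b undefined. 4b->0: no, aaaba/abbb meet in 0. 4b->1: no, a/abbb meet in 1. 4b->2: ok.
babba: 4a undefined. 4a->0: ok.
All examples now run through 5 states with every (state, symbol) defined. Accept strings end in {0,1,4}, Reject strings end in {2,3}; accept={0,1,4}.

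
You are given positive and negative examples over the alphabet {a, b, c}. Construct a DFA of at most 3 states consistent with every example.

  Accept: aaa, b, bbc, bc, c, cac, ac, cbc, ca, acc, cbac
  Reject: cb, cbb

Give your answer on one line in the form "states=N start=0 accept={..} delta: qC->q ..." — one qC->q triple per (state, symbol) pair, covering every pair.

Grow the machine one transition at a time. Run the examples from 0; the earliest place one falls off (shortest prefix, ties alphabetical) gets sent to the lowest-numbered state that keeps every Accept/Reject pair distinguishable — a pair clashes when both reach the same state with identical unread suffix — and to a fresh state only if none does.
a: 0a undefined. 0a->0: ok.
b: 0b undefined. 0b->0: ok.
c: 0c undefined. 0c->0: no, aaa/cb meet in 0. Open state 1: 0c->1.
ca: 1a undefined. 1a->0: ok.
cb: 1b undefined. 1b->0: no, aaa/cb meet in 0. 1b->1: no, bbc/cb meet in 1. Open state 2: 1b->2.
acc: 1c undefined. 1c->0: ok.
cba: 2a undefined. 2a->0: ok.
cbb: 2b undefined. 2b->0: no, aaa/cbb meet in 0. 2b->1: no, bbc/cbb meet in 1. 2b->2: ok.
cbc: 2c undefined. 2c->0: ok.
All examples now run through 3 states with every (state, symbol) defined. Accept strings end in {0,1}, Reject strings end in {2}; accept={0,1}.

states=3 start=0 accept={0,1} delta: 0a->0 0b->0 0c->1 1a->0 1b->2 1c->0 2a->0 2b->2 2c->0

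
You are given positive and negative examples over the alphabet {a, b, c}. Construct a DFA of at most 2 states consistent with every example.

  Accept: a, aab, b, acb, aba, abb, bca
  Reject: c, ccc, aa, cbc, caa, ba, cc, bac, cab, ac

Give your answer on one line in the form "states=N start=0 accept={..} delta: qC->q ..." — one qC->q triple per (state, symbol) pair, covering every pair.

Fold the examples into a partial DFA from state 0: repeatedly fix the first undefined (state, symbol) met by the shortest-then-alphabetical prefix, trying targets in increasing order and rejecting any under which an Accept and a Reject string meet in one state with the same remainder; add a state when all current targets are rejected. Accepting states are where Accept strings end.
a: 0a undefined. 0a->0: no, a/aa meet in 0. Open state 1: 0a->1.
b: 0b undefined. 0b->0: no, a/ba meet in 1. 0b->1: ok.
c: 0c undefined. 0c->0: ok.
aa: 1a undefined. 1a->0: ok.
ab: 1b undefined. 1b->0: ok.
ac: 1c undefined. 1c->0: ok.
All examples now run through 2 states with every (state, symbol) defined. Accept strings end in {1}, Reject strings end in {0}; accept={1}.

states=2 start=0 accept={1} delta: 0a->1 0b->1 0c->0 1a->0 1b->0 1c->0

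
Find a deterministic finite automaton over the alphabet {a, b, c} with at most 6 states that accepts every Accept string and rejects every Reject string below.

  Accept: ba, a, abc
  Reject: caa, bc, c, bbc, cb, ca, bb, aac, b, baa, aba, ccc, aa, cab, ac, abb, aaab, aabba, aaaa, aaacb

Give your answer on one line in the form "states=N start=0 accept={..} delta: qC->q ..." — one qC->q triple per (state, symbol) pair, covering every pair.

Fold the examples into a partial DFA from state 0: repeatedly fix the first undefined (state, symbol) met by the shortest-then-alphabetical prefix, trying targets in increasing order and rejecting any under which an Accept and a Reject string meet in one state with the same remainder; add a state when all current targets are rejected. Accepting states are where Accept strings end.
a: 0a undefined. 0a->0: no, ba/aba meet in 0 with "ba" left. Open state 1: 0a->1.
b: 0b undefined. 0b->0: ok.
c: 0c undefined. 0c->0: no, ba/ca meet in 1. 0c->1: no, ba/bc meet in 1. Open state 2: 0c->2.
aa: 1a undefined. 1a->0: no, ba/aabba meet in 1. 1a->1: no, ba/baa meet in 1. 1a->2: ok.
ab: 1b undefined. 1b->0: no, ba/aba meet in 1. 1b->1: no, ba/abb meet in 1. 1b->2: no, abc/aac meet in 2 with "c" left. Open state 3: 1b->3.
ac: 1c undefined. 1c->0: ok.
ca: 2a undefined. 2a->0: no, ba/caa meet in 1. 2a->1: no, ba/ca meet in 1. 2a->2: ok.
cb: 2b undefined. 2b->0: no, ba/aabba meet in 1. 2b->1: no, ba/cb meet in 1. 2b->2: ok.
cc: 2c undefined. 2c->0: ok.
aba: 3a undefined. 3a->0: ok.
abb: 3b undefined. 3b->0: ok.
abc: 3c undefined. 3c->0: no, abc/bb meet in 0. 3c->1: ok.
All examples now run through 4 states with every (state, symbol) defined. Accept strings end in {1}, Reject strings end in {0,2}; accept={1}.

states=4 start=0 accept={1} delta: 0a->1 0b->0 0c->2 1a->2 1b->3 1c->0 2a->2 2b->2 2c->0 3a->0 3b->0 3c->1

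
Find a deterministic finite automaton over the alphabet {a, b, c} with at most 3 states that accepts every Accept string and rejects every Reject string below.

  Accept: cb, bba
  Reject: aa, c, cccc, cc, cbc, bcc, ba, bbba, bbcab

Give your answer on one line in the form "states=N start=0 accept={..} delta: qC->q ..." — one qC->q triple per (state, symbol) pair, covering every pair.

Fold the examples into a partial DFA from state 0: repeatedly fix the first undefined (state, symbol) met by the shortest-then-alphabetical prefix, trying targets in increasing order and rejecting any under which an Accept and a Reject string meet in one state with the same remainder; add a state when all current targets are rejected. Accepting states are where Accept strings end.
a: 0a undefined. 0a->0: ok.
b: 0b undefined. 0b->0: no, bba/aa meet in 0. Open state 1: 0b->1.
c: 0c undefined. 0c->0: ok.
ba: 1a undefined. 1a->0: ok.
bb: 1b undefined. 1b->0: no, cb/bbcab meet in 1. 1b->1: no, bba/aa meet in 0. Open state 2: 1b->2.
bc: 1c undefined. 1c->0: ok.
bba: 2a undefined. 2a->0: no, bba/aa meet in 0. 2a->1: ok.
bbb: 2b undefined. 2b->0: ok.
bbc: 2c undefined. 2c->0: no, cb/bbcab meet in 1. 2c->1: no, cb/bbcab meet in 1. 2c->2: ok.
All examples now run through 3 states with every (state, symbol) defined. Accept strings end in {1}, Reject strings end in {0,2}; accept={1}.

states=3 start=0 accept={1} delta: 0a->0 0b->1 0c->0 1a->0 1b->2 1c->0 2a->1 2b->0 2c->2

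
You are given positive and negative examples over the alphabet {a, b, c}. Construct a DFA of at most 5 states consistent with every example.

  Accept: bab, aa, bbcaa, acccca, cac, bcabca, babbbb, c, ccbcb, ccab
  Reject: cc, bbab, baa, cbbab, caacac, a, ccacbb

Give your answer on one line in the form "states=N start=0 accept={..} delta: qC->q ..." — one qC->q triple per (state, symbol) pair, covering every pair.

states=5 start=0 accept={2,4} delta: 0a->1 0b->1 0c->2 1a->2 1b->2 1c->0 2a->0 2b->2 2c->3 3a->4 3b->0 3c->1 4a->2 4b->2 4c->3

Grow the machine one transition at a time. Run the examples from 0; the earliest place one falls off (shortest prefix, ties alphabetical) gets sent to the lowest-numbered state that keeps every Accept/Reject pair distinguishable — a pair clashes when both reach the same state with identical unread suffix — and to a fresh state only if none does.
a: 0a undefined. 0a->0: no, aa/a meet in 0. Open state 1: 0a->1.
b: 0b undefined. 0b->0: no, bab/bbab meet in 1 with "b" left. 0b->1: ok.
c: 0c undefined. 0c->0: no, c/cc meet in 0. 0c->1: no, c/a meet in 1. Open state 2: 0c->2.
aa: 1a undefined. 1a->0: no, bab/baa meet in 1. 1a->1: no, aa/baa meet in 1. 1a->2: ok.
ac: 1c undefined. 1c->0: ok.
bb: 1b undefined. 1b->0: no, bcabca/baa meet in 2 with "a" left. 1b->1: no, bab/bbab meet in 2 with "b" left. 1b->2: ok.
ca: 2a undefined. 2a->0: ok.
cb: 2b undefined. 2b->0: no, bab/baa meet in 0. 2b->1: no, bab/bbab meet in 1. 2b->2: ok.
cc: 2c undefined. 2c->0: no, bab/ccacbb meet in 2. 2c->1: no, bab/ccacbb meet in 2. 2c->2: no, bab/cc meet in 2. Open state 3: 2c->3.
cca: 3a undefined. 3a->0: no, bab/ccacbb meet in 2. 3a->1: no, bab/ccacbb meet in 2. 3a->2: no, bbcaa/baa meet in 0. 3a->3: no, bbcaa/cc meet in 3. Open state 4: 3a->4.
ccb: 3b undefined. 3b->0: ok.
ccab: 4b undefined. 4b->0: no, ccab/baa meet in 0. 4b->1: no, ccab/bbab meet in 1. 4b->2: ok.
ccac: 4c undefined. 4c->0: no, bab/ccacbb meet in 2. 4c->1: no, bab/ccacbb meet in 2. 4c->2: no, bab/ccacbb meet in 2. 4c->3: ok.
acccc: 3c undefined. 3c->0: no, acccca/bbab meet in 1. 3c->1: ok.
bbcaa: 4a undefined. 4a->0: no, bbcaa/baa meet in 0. 4a->1: no, bbcaa/bbab meet in 1. 4a->2: ok.
All examples now run through 5 states with every (state, symbol) defined. Accept strings end in {2,4}, Reject strings end in {0,1,3}; accept={2,4}.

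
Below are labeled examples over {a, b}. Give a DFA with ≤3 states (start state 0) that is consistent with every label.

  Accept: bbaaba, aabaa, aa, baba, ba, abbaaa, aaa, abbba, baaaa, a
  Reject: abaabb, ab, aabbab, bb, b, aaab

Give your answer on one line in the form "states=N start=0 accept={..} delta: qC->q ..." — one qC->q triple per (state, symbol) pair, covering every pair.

State merging on the prefix tree: take the shortest (then alphabetical) example prefix whose next move is undefined and point that move at state 0, else 1, else 2, ...; a target is out if some Accept/Reject pair would then sit in one state with the same input left (inseparable). If every existing state is out, open a new one.
a: 0a undefined. 0a->0: ok.
b: 0b undefined. 0b->0: no, bbaaba/abaabb meet in 0. Open state 1: 0b->1.
ba: 1a undefined. 1a->0: ok.
bb: 1b undefined. 1b->0: no, bbaaba/abaabb meet in 0. 1b->1: ok.
All examples now run through 2 states with every (state, symbol) defined. Accept strings end in {0}, Reject strings end in {1}; accept={0}.

states=2 start=0 accept={0} delta: 0a->0 0b->1 1a->0 1b->1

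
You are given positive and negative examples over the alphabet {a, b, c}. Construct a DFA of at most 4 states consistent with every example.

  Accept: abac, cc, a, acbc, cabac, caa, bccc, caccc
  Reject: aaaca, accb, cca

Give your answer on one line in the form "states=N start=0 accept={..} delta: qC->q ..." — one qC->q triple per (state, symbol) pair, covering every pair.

states=3 start=0 accept={0,1} delta: 0a->0 0b->0 0c->1 1a->2 1b->2 1c->1 2a->0 2b->0 2c->0

Grow the machine one transition at a time. Run the examples from 0; the earliest place one falls off (shortest prefix, ties alphabetical) gets sent to the lowest-numbered state that keeps every Accept/Reject pair distinguishable — a pair clashes when both reach the same state with identical unread suffix — and to a fresh state only if none does.
a: 0a undefined. 0a->0: ok.
b: 0b undefined. 0b->0: ok.
c: 0c undefined. 0c->0: no, abac/aaaca meet in 0. Open state 1: 0c->1.
ca: 1a undefined. 1a->0: no, a/aaaca meet in 0. 1a->1: no, abac/aaaca meet in 1. Open state 2: 1a->2.
cc: 1c undefined. 1c->0: no, cc/accb meet in 0. 1c->1: ok.
acb: 1b undefined. 1b->0: no, a/accb meet in 0. 1b->1: no, abac/accb meet in 1. 1b->2: ok.
caa: 2a undefined. 2a->0: ok.
cab: 2b undefined. 2b->0: ok.
cac: 2c undefined. 2c->0: ok.
All examples now run through 3 states with every (state, symbol) defined. Accept strings end in {0,1}, Reject strings end in {2}; accept={0,1}.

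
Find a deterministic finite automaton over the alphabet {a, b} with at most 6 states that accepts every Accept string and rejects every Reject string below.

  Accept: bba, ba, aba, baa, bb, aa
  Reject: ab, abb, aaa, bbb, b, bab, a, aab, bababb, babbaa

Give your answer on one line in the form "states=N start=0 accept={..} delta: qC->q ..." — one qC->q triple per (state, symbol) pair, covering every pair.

State merging on the prefix tree: take the shortest (then alphabetical) example prefix whose next move is undefined and point that move at state 0, else 1, else 2, ...; a target is out if some Accept/Reject pair would then sit in one state with the same input left (inseparable). If every existing state is out, open a new one.
a: 0a undefined. 0a->0: no, bb/abb meet in 0 with "bb" left. Open state 1: 0a->1.
b: 0b undefined. 0b->0: no, bba/a meet in 1. 0b->1: no, baa/aaa meet in 1 with "aa" left. Open state 2: 0b->2.
aa: 1a undefined. 1a->0: ok.
ab: 1b undefined. 1b->0: no, aba/aaa meet in 1. 1b->1: ok.
ba: 2a undefined. 2a->0: no, baa/ab meet in 1. 2a->1: no, ba/ab meet in 1. 2a->2: no, ba/b meet in 2. Open state 3: 2a->3.
bb: 2b undefined. 2b->0: no, bba/ab meet in 1. 2b->1: no, bb/ab meet in 1. 2b->2: no, bb/bbb meet in 2. 2b->3: ok.
baa: 3a undefined. 3a->0: ok.
bab: 3b undefined. 3b->0: no, bba/bbb meet in 0. 3b->1: no, ba/bababb meet in 3. 3b->2: no, ba/bababb meet in 3. 3b->3: no, ba/bbb meet in 3. Open state 4: 3b->4.
baba: 4a undefined. 4a->0: no, ba/bababb meet in 3. 4a->1: ok.
babb: 4b undefined. 4b->0: no, bba/babbaa meet in 0. 4b->1: ok.
All examples now run through 5 states with every (state, symbol) defined. Accept strings end in {0,3}, Reject strings end in {1,2,4}; accept={0,3}.

states=5 start=0 accept={0,3} delta: 0a->1 0b->2 1a->0 1b->1 2a->3 2b->3 3a->0 3b->4 4a->1 4b->1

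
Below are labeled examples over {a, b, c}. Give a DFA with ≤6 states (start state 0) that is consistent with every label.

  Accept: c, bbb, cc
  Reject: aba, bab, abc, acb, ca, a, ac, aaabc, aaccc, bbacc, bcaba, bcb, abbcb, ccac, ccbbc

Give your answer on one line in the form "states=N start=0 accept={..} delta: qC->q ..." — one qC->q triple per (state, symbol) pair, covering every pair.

states=5 start=0 accept={0,2,4} delta: 0a->1 0b->0 0c->2 1a->0 1b->3 1c->1 2a->1 2b->1 2c->4 3a->1 3b->0 3c->1 4a->1 4b->1 4c->1

Fold the examples into a partial DFA from state 0: repeatedly fix the first undefined (state, symbol) met by the shortest-then-alphabetical prefix, trying targets in increasing order and rejecting any under which an Accept and a Reject string meet in one state with the same remainder; add a state when all current targets are rejected. Accepting states are where Accept strings end.
a: 0a undefined. 0a->0: no, c/ac meet in 0 with "c" left. Open state 1: 0a->1.
b: 0b undefined. 0b->0: ok.
c: 0c undefined. 0c->0: no, c/bcb meet in 0. 0c->1: no, c/a meet in 1. Open state 2: 0c->2.
aa: 1a undefined. 1a->0: ok.
ab: 1b undefined. 1b->0: no, c/abc meet in 2. 1b->1: no, bbb/aba meet in 0. 1b->2: no, c/bab meet in 2. Open state 3: 1b->3.
ac: 1c undefined. 1c->0: no, c/bbacc meet in 2. 1c->1: ok.
ca: 2a undefined. 2a->0: no, bbb/ca meet in 0. 2a->1: ok.
cc: 2c undefined. 2c->0: no, c/aaccc meet in 2. 2c->1: no, c/ccac meet in 2. 2c->2: no, c/aaccc meet in 2. 2c->3: no, cc/bab meet in 3. Open state 4: 2c->4.
aba: 3a undefined. 3a->0: no, bbb/aba meet in 0. 3a->1: ok.
abb: 3b undefined. 3b->0: ok.
abc: 3c undefined. 3c->0: no, bbb/abc meet in 0. 3c->1: ok.
bcb: 2b undefined. 2b->0: no, bbb/bcb meet in 0. 2b->1: ok.
cca: 4a undefined. 4a->0: no, c/ccac meet in 2. 4a->1: ok.
ccb: 4b undefined. 4b->0: no, c/ccbbc meet in 2. 4b->1: ok.
aaccc: 4c undefined. 4c->0: no, bbb/aaccc meet in 0. 4c->1: ok.
All examples now run through 5 states with every (state, symbol) defined. Accept strings end in {0,2,4}, Reject strings end in {1,3}; accept={0,2,4}.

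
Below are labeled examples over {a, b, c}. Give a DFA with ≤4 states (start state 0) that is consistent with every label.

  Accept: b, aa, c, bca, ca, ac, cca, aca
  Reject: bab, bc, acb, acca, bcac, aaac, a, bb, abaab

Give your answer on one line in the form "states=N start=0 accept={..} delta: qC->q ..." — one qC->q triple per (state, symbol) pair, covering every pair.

states=4 start=0 accept={2,3} delta: 0a->1 0b->2 0c->2 1a->2 1b->0 1c->3 2a->2 2b->0 2c->1 3a->2 3b->0 3c->0

Fold the examples into a partial DFA from state 0: repeatedly fix the first undefined (state, symbol) met by the shortest-then-alphabetical prefix, trying targets in increasing order and rejecting any under which an Accept and a Reject string meet in one state with the same remainder; add a state when all current targets are rejected. Accepting states are where Accept strings end.
a: 0a undefined. 0a->0: no, aa/a meet in 0. Open state 1: 0a->1.
b: 0b undefined. 0b->0: no, b/bb meet in 0. 0b->1: no, b/a meet in 1. Open state 2: 0b->2.
c: 0c undefined. 0c->0: no, ca/a meet in 1. 0c->1: no, c/a meet in 1. 0c->2: ok.
aa: 1a undefined. 1a->0: no, ac/aaac meet in 1 with "c" left. 1a->1: no, aa/a meet in 1. 1a->2: ok.
ab: 1b undefined. 1b->0: ok.
ac: 1c undefined. 1c->0: no, b/acb meet in 2. 1c->1: no, b/acca meet in 2. 1c->2: no, bca/acca meet in 2 with "ca" left. Open state 3: 1c->3.
ba: 2a undefined. 2a->0: no, b/bab meet in 2. 2a->1: no, ca/a meet in 1. 2a->2: ok.
bb: 2b undefined. 2b->0: ok.
bc: 2c undefined. 2c->0: no, bca/a meet in 1. 2c->1: ok.
aca: 3a undefined. 3a->0: no, aca/bab meet in 0. 3a->1: no, aca/bc meet in 1. 3a->2: ok.
acb: 3b undefined. 3b->0: ok.
acc: 3c undefined. 3c->0: ok.
All examples now run through 4 states with every (state, symbol) defined. Accept strings end in {2,3}, Reject strings end in {0,1}; accept={2,3}.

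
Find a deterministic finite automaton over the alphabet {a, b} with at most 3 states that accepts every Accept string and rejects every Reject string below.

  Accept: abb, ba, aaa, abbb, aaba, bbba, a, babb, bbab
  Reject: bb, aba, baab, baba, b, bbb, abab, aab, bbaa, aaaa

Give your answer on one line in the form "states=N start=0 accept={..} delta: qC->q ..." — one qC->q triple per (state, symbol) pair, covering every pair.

states=2 start=0 accept={1} delta: 0a->1 0b->0 1a->0 1b->1

State merging on the prefix tree: take the shortest (then alphabetical) example prefix whose next move is undefined and point that move at state 0, else 1, else 2, ...; a target is out if some Accept/Reject pair would then sit in one state with the same input left (inseparable). If every existing state is out, open a new one.
a: 0a undefined. 0a->0: no, abb/bb meet in 0 with "bb" left. Open state 1: 0a->1.
b: 0b undefined. 0b->0: ok.
aa: 1a undefined. 1a->0: ok.
ab: 1b undefined. 1b->0: no, abb/bb meet in 0. 1b->1: ok.
All examples now run through 2 states with every (state, symbol) defined. Accept strings end in {1}, Reject strings end in {0}; accept={1}.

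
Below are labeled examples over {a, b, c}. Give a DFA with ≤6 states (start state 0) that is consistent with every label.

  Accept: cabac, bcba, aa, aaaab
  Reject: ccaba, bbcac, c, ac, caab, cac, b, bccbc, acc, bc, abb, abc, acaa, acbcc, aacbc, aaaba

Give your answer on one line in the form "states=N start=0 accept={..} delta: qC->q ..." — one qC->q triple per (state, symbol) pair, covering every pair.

Fold the examples into a partial DFA from state 0: repeatedly fix the first undefined (state, symbol) met by the shortest-then-alphabetical prefix, trying targets in increasing order and rejecting any under which an Accept and a Reject string meet in one state with the same remainder; add a state when all current targets are rejected. Accepting states are where Accept strings end.
a: 0a undefined. 0a->0: no, aaaab/b meet in 0 with "b" left. Open state 1: 0a->1.
b: 0b undefined. 0b->0: ok.
c: 0c undefined. 0c->0: ok.
aa: 1a undefined. 1a->0: no, aa/c meet in 0. 1a->1: no, aaaab/caab meet in 1 with "b" left. Open state 2: 1a->2.
ab: 1b undefined. 1b->0: no, cabac/bbcac meet in 1 with "c" left. 1b->1: no, bcba/abb meet in 1. 1b->2: ok.
ac: 1c undefined. 1c->0: no, aa/acaa meet in 2. 1c->1: no, bcba/bbcac meet in 1. 1c->2: no, aa/bbcac meet in 2. Open state 3: 1c->3.
aaa: 2a undefined. 2a->0: no, cabac/ccaba meet in 0. 2a->1: no, cabac/bbcac meet in 3. 2a->2: no, cabac/abc meet in 2 with "c" left. 2a->3: no, cabac/acc meet in 3 with "c" left. Open state 4: 2a->4.
aac: 2c undefined. 2c->0: ok.
abb: 2b undefined. 2b->0: ok.
aca: 3a undefined. 3a->0: no, bcba/acaa meet in 1. 3a->1: no, aa/acaa meet in 2. 3a->2: ok.
acb: 3b undefined. 3b->0: ok.
acc: 3c undefined. 3c->0: ok.
aaaa: 4a undefined. 4a->0: no, aaaab/c meet in 0. 4a->1: ok.
aaab: 4b undefined. 4b->0: no, bcba/aaaba meet in 1. 4b->1: no, aa/aaaba meet in 2. 4b->2: ok.
cabac: 4c undefined. 4c->0: no, cabac/c meet in 0. 4c->1: ok.
All examples now run through 5 states with every (state, symbol) defined. Accept strings end in {1,2}, Reject strings end in {0,3,4}; accept={1,2}.

states=5 start=0 accept={1,2} delta: 0a->1 0b->0 0c->0 1a->2 1b->2 1c->3 2a->4 2b->0 2c->0 3a->2 3b->0 3c->0 4a->1 4b->2 4c->1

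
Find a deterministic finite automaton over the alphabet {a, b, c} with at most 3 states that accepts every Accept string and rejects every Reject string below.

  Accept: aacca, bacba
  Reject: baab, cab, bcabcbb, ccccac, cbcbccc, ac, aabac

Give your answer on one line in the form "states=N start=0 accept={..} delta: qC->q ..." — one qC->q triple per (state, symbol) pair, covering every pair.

states=3 start=0 accept={2} delta: 0a->0 0b->0 0c->1 1a->0 1b->2 1c->2 2a->2 2b->0 2c->0

Fold the examples into a partial DFA from state 0: repeatedly fix the first undefined (state, symbol) met by the shortest-then-alphabetical prefix, trying targets in increasing order and rejecting any under which an Accept and a Reject string meet in one state with the same remainder; add a state when all current targets are rejected. Accepting states are where Accept strings end.
a: 0a undefined. 0a->0: ok.
b: 0b undefined. 0b->0: ok.
c: 0c undefined. 0c->0: no, aacca/baab meet in 0. Open state 1: 0c->1.
ca: 1a undefined. 1a->0: ok.
cb: 1b undefined. 1b->0: no, bacba/baab meet in 0. 1b->1: no, bacba/baab meet in 0. Open state 2: 1b->2.
cc: 1c undefined. 1c->0: no, aacca/baab meet in 0. 1c->1: no, aacca/baab meet in 0. 1c->2: ok.
cbc: 2c undefined. 2c->0: ok.
aacca: 2a undefined. 2a->0: no, aacca/baab meet in 0. 2a->1: no, aacca/ccccac meet in 1. 2a->2: ok.
bcabcbb: 2b undefined. 2b->0: ok.
All examples now run through 3 states with every (state, symbol) defined. Accept strings end in {2}, Reject strings end in {0,1}; accept={2}.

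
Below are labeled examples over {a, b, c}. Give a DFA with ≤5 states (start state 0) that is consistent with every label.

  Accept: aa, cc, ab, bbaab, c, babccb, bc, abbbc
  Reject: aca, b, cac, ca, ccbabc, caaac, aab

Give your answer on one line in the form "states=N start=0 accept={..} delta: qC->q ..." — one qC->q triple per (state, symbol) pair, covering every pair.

Fold the examples into a partial DFA from state 0: repeatedly fix the first undefined (state, symbol) met by the shortest-then-alphabetical prefix, trying targets in increasing order and rejecting any under which an Accept and a Reject string meet in one state with the same remainder; add a state when all current targets are rejected. Accepting states are where Accept strings end.
a: 0a undefined. 0a->0: no, ab/b meet in 0 with "b" left. Open state 1: 0a->1.
b: 0b undefined. 0b->0: no, bbaab/aab meet in 1 with "ab" left. 0b->1: ok.
c: 0c undefined. 0c->0: no, bc/cac meet in 1 with "c" left. 0c->1: no, aa/ca meet in 1 with "a" left. Open state 2: 0c->2.
aa: 1a undefined. 1a->0: ok.
ab: 1b undefined. 1b->0: no, bbaab/b meet in 1. 1b->1: no, ab/b meet in 1. 1b->2: ok.
ac: 1c undefined. 1c->0: ok.
ca: 2a undefined. 2a->0: no, aa/ca meet in 0. 2a->1: no, aa/cac meet in 0. 2a->2: no, cc/cac meet in 2 with "c" left. Open state 3: 2a->3.
cc: 2c undefined. 2c->0: no, aa/ccbabc meet in 0. 2c->1: no, cc/aca meet in 1. 2c->2: ok.
abb: 2b undefined. 2b->0: no, cc/ccbabc meet in 2. 2b->1: no, aa/ccbabc meet in 0. 2b->2: ok.
caa: 3a undefined. 3a->0: no, aa/caaac meet in 0. 3a->1: no, cc/caaac meet in 2. 3a->2: ok.
cac: 3c undefined. 3c->0: no, aa/cac meet in 0. 3c->1: ok.
ccbab: 3b undefined. 3b->0: no, cc/ccbabc meet in 2. 3b->1: no, aa/ccbabc meet in 0. 3b->2: no, cc/ccbabc meet in 2. 3b->3: ok.
All examples now run through 4 states with every (state, symbol) defined. Accept strings end in {0,2}, Reject strings end in {1,3}; accept={0,2}.

states=4 start=0 accept={0,2} delta: 0a->1 0b->1 0c->2 1a->0 1b->2 1c->0 2a->3 2b->2 2c->2 3a->2 3b->3 3c->1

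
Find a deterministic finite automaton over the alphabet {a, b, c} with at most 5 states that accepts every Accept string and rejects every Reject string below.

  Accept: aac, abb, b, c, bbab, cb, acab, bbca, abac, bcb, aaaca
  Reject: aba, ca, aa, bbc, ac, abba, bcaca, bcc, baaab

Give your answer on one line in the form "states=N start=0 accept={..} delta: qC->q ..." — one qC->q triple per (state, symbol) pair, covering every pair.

states=5 start=0 accept={0,1} delta: 0a->1 0b->1 0c->1 1a->2 1b->1 1c->3 2a->4 2b->0 2c->0 3a->0 3b->0 3c->2 4a->4 4b->2 4c->0

State merging on the prefix tree: take the shortest (then alphabetical) example prefix whose next move is undefined and point that move at state 0, else 1, else 2, ...; a target is out if some Accept/Reject pair would then sit in one state with the same input left (inseparable). If every existing state is out, open a new one.
a: 0a undefined. 0a->0: no, aac/ac meet in 0 with "c" left. Open state 1: 0a->1.
b: 0b undefined. 0b->0: no, c/bbc meet in 0 with "c" left. 0b->1: ok.
c: 0c undefined. 0c->0: no, b/ca meet in 1. 0c->1: ok.
aa: 1a undefined. 1a->0: no, aac/baaab meet in 1. 1a->1: no, aac/ac meet in 1 with "c" left. Open state 2: 1a->2.
ab: 1b undefined. 1b->0: no, abb/aba meet in 1. 1b->1: ok.
ac: 1c undefined. 1c->0: no, abb/bcaca meet in 1. 1c->1: no, abb/bbc meet in 1. 1c->2: no, aac/bcc meet in 2 with "c" left. Open state 3: 1c->3.
aaa: 2a undefined. 2a->0: no, abb/baaab meet in 1. 2a->1: no, bbab/baaab meet in 2 with "b" left. 2a->2: no, bbab/baaab meet in 2 with "b" left. 2a->3: no, acab/baaab meet in 3 with "ab" left. Open state 4: 2a->4.
aac: 2c undefined. 2c->0: ok.
aca: 3a undefined. 3a->0: ok.
bcb: 3b undefined. 3b->0: ok.
bcc: 3c undefined. 3c->0: no, aac/bcc meet in 0. 3c->1: no, abb/bcc meet in 1. 3c->2: ok.
aaac: 4c undefined. 4c->0: ok.
baaa: 4a undefined. 4a->0: no, abb/baaab meet in 1. 4a->1: no, abb/baaab meet in 1. 4a->2: no, bbab/baaab meet in 2 with "b" left. 4a->3: no, aac/baaab meet in 0. 4a->4: ok.
bbab: 2b undefined. 2b->0: ok.
baaab: 4b undefined. 4b->0: no, aac/baaab meet in 0. 4b->1: no, abb/baaab meet in 1. 4b->2: ok.
All examples now run through 5 states with every (state, symbol) defined. Accept strings end in {0,1}, Reject strings end in {2,3}; accept={0,1}.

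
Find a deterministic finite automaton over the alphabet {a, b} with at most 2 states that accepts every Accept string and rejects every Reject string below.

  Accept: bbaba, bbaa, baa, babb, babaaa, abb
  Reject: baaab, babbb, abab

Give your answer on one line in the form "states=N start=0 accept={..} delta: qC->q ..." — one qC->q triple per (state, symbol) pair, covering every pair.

states=2 start=0 accept={0} delta: 0a->0 0b->1 1a->0 1b->0

Fold the examples into a partial DFA from state 0: repeatedly fix the first undefined (state, symbol) met by the shortest-then-alphabetical prefix, trying targets in increasing order and rejecting any under which an Accept and a Reject string meet in one state with the same remainder; add a state when all current targets are rejected. Accepting states are where Accept strings end.
a: 0a undefined. 0a->0: ok.
b: 0b undefined. 0b->0: no, bbaba/baaab meet in 0. Open state 1: 0b->1.
ba: 1a undefined. 1a->0: ok.
bb: 1b undefined. 1b->0: ok.
All examples now run through 2 states with every (state, symbol) defined. Accept strings end in {0}, Reject strings end in {1}; accept={0}.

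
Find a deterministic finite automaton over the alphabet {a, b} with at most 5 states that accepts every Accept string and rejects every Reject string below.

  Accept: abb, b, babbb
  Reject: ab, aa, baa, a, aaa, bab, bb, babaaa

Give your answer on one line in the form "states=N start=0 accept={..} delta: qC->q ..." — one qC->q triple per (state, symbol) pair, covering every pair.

states=4 start=0 accept={2} delta: 0a->1 0b->2 1a->0 1b->0 2a->3 2b->0 3a->0 3b->1

Grow the machine one transition at a time. Run the examples from 0; the earliest place one falls off (shortest prefix, ties alphabetical) gets sent to the lowest-numbered state that keeps every Accept/Reject pair distinguishable — a pair clashes when both reach the same state with identical unread suffix — and to a fresh state only if none does.
a: 0a undefined. 0a->0: no, abb/bb meet in 0 with "bb" left. Open state 1: 0a->1.
b: 0b undefined. 0b->0: no, b/bb meet in 0. 0b->1: no, b/a meet in 1. Open state 2: 0b->2.
aa: 1a undefined. 1a->0: ok.
ab: 1b undefined. 1b->0: ok.
ba: 2a undefined. 2a->0: no, abb/bab meet in 2. 2a->1: no, babbb/bb meet in 2 with "b" left. 2a->2: no, abb/baa meet in 2. Open state 3: 2a->3.
bb: 2b undefined. 2b->0: ok.
baa: 3a undefined. 3a->0: ok.
bab: 3b undefined. 3b->0: no, babbb/ab meet in 0. 3b->1: ok.
All examples now run through 4 states with every (state, symbol) defined. Accept strings end in {2}, Reject strings end in {0,1}; accept={2}.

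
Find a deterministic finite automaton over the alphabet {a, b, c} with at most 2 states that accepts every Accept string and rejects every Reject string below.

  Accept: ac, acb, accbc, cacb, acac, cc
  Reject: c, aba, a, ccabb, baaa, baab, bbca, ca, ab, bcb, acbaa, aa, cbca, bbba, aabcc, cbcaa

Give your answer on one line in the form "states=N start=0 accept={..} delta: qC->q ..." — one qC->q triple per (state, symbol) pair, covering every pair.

Grow the machine one transition at a time. Run the examples from 0; the earliest place one falls off (shortest prefix, ties alphabetical) gets sent to the lowest-numbered state that keeps every Accept/Reject pair distinguishable — a pair clashes when both reach the same state with identical unread suffix — and to a fresh state only if none does.
a: 0a undefined. 0a->0: no, ac/c meet in 0 with "c" left. Open state 1: 0a->1.
b: 0b undefined. 0b->0: ok.
c: 0c undefined. 0c->0: no, cc/c meet in 0. 0c->1: ok.
aa: 1a undefined. 1a->0: no, ac/aabcc meet in 1 with "c" left. 1a->1: ok.
ab: 1b undefined. 1b->0: no, ac/aabcc meet in 1 with "c" left. 1b->1: ok.
ac: 1c undefined. 1c->0: ok.
All examples now run through 2 states with every (state, symbol) defined. Accept strings end in {0}, Reject strings end in {1}; accept={0}.

states=2 start=0 accept={0} delta: 0a->1 0b->0 0c->1 1a->1 1b->1 1c->0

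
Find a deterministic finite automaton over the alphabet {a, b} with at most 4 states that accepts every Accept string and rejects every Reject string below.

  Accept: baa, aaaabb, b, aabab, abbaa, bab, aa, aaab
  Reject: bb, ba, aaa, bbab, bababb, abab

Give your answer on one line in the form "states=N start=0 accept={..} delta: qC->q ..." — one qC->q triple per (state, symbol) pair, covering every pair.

State merging on the prefix tree: take the shortest (then alphabetical) example prefix whose next move is undefined and point that move at state 0, else 1, else 2, ...; a target is out if some Accept/Reject pair would then sit in one state with the same input left (inseparable). If every existing state is out, open a new one.
a: 0a undefined. 0a->0: no, aaaabb/bb meet in 0 with "bb" left. Open state 1: 0a->1.
b: 0b undefined. 0b->0: no, b/bb meet in 0. 0b->1: no, baa/aaa meet in 1 with "aa" left. Open state 2: 0b->2.
aa: 1a undefined. 1a->0: no, aaaabb/bb meet in 2 with "b" left. 1a->1: no, aabab/abab meet in 1 with "bab" left. 1a->2: no, aabab/bbab meet in 2 with "bab" left. Open state 3: 1a->3.
ab: 1b undefined. 1b->0: ok.
ba: 2a undefined. 2a->0: ok.
bb: 2b undefined. 2b->0: ok.
aaa: 3a undefined. 3a->0: ok.
aab: 3b undefined. 3b->0: no, aabab/bb meet in 0. 3b->1: ok.
All examples now run through 4 states with every (state, symbol) defined. Accept strings end in {1,2,3}, Reject strings end in {0}; accept={1,2,3}.

states=4 start=0 accept={1,2,3} delta: 0a->1 0b->2 1a->3 1b->0 2a->0 2b->0 3a->0 3b->1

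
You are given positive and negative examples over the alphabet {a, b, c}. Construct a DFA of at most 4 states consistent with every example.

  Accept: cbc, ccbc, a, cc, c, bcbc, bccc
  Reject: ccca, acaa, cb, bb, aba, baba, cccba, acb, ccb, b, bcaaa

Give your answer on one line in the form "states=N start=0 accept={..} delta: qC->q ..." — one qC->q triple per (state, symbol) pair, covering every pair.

State merging on the prefix tree: take the shortest (then alphabetical) example prefix whose next move is undefined and point that move at state 0, else 1, else 2, ...; a target is out if some Accept/Reject pair would then sit in one state with the same input left (inseparable). If every existing state is out, open a new one.
a: 0a undefined. 0a->0: ok.
b: 0b undefined. 0b->0: no, a/bb meet in 0. Open state 1: 0b->1.
c: 0c undefined. 0c->0: no, a/ccca meet in 0. 0c->1: no, c/b meet in 1. Open state 2: 0c->2.
ba: 1a undefined. 1a->0: no, a/aba meet in 0. 1a->1: ok.
bb: 1b undefined. 1b->0: no, a/bb meet in 0. 1b->1: ok.
bc: 1c undefined. 1c->0: no, a/bcaaa meet in 0. 1c->1: no, bcbc/bb meet in 1. 1c->2: ok.
cb: 2b undefined. 2b->0: no, a/cb meet in 0. 2b->1: ok.
cc: 2c undefined. 2c->0: ok.
aca: 2a undefined. 2a->0: no, a/ccca meet in 0. 2a->1: ok.
All examples now run through 3 states with every (state, symbol) defined. Accept strings end in {0,2}, Reject strings end in {1}; accept={0,2}.

states=3 start=0 accept={0,2} delta: 0a->0 0b->1 0c->2 1a->1 1b->1 1c->2 2a->1 2b->1 2c->0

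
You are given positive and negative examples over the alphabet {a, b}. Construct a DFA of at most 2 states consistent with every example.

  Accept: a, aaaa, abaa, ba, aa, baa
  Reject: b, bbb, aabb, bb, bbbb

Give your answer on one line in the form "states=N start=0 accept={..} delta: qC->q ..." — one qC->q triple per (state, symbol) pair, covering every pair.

states=2 start=0 accept={0} delta: 0a->0 0b->1 1a->0 1b->1

Grow the machine one transition at a time. Run the examples from 0; the earliest place one falls off (shortest prefix, ties alphabetical) gets sent to the lowest-numbered state that keeps every Accept/Reject pair distinguishable — a pair clashes when both reach the same state with identical unread suffix — and to a fresh state only if none does.
a: 0a undefined. 0a->0: ok.
b: 0b undefined. 0b->0: no, a/b meet in 0. Open state 1: 0b->1.
ba: 1a undefined. 1a->0: ok.
bb: 1b undefined. 1b->0: no, a/aabb meet in 0. 1b->1: ok.
All examples now run through 2 states with every (state, symbol) defined. Accept strings end in {0}, Reject strings end in {1}; accept={0}.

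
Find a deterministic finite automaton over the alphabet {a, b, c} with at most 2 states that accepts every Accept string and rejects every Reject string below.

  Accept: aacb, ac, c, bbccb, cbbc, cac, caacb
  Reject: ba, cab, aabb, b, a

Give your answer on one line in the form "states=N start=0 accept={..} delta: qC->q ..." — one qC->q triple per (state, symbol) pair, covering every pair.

Fold the examples into a partial DFA from state 0: repeatedly fix the first undefined (state, symbol) met by the shortest-then-alphabetical prefix, trying targets in increasing order and rejecting any under which an Accept and a Reject string meet in one state with the same remainder; add a state when all current targets are rejected. Accepting states are where Accept strings end.
a: 0a undefined. 0a->0: ok.
b: 0b undefined. 0b->0: ok.
c: 0c undefined. 0c->0: no, aacb/ba meet in 0. Open state 1: 0c->1.
ca: 1a undefined. 1a->0: ok.
cb: 1b undefined. 1b->0: no, aacb/ba meet in 0. 1b->1: ok.
bbcc: 1c undefined. 1c->0: no, bbccb/ba meet in 0. 1c->1: ok.
All examples now run through 2 states with every (state, symbol) defined. Accept strings end in {1}, Reject strings end in {0}; accept={1}.

states=2 start=0 accept={1} delta: 0a->0 0b->0 0c->1 1a->0 1b->1 1c->1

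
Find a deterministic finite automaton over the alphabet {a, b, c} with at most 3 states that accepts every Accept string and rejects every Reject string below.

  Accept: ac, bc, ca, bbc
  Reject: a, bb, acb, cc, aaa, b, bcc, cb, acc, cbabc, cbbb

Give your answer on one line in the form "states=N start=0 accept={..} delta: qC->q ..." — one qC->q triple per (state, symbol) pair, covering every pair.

State merging on the prefix tree: take the shortest (then alphabetical) example prefix whose next move is undefined and point that move at state 0, else 1, else 2, ...; a target is out if some Accept/Reject pair would then sit in one state with the same input left (inseparable). If every existing state is out, open a new one.
a: 0a undefined. 0a->0: ok.
b: 0b undefined. 0b->0: ok.
c: 0c undefined. 0c->0: no, ac/a meet in 0. Open state 1: 0c->1.
ca: 1a undefined. 1a->0: no, ca/a meet in 0. 1a->1: ok.
cb: 1b undefined. 1b->0: no, ac/cbabc meet in 1. 1b->1: no, ac/acb meet in 1. Open state 2: 1b->2.
cc: 1c undefined. 1c->0: ok.
cba: 2a undefined. 2a->0: no, ac/cbabc meet in 1. 2a->1: ok.
cbb: 2b undefined. 2b->0: ok.
cbabc: 2c undefined. 2c->0: ok.
All examples now run through 3 states with every (state, symbol) defined. Accept strings end in {1}, Reject strings end in {0,2}; accept={1}.

states=3 start=0 accept={1} delta: 0a->0 0b->0 0c->1 1a->1 1b->2 1c->0 2a->1 2b->0 2c->0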